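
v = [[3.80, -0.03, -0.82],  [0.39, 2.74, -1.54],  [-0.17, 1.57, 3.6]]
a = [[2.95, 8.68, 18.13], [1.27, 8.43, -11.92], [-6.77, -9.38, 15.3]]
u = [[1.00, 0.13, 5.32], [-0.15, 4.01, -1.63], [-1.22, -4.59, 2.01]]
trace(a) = 26.68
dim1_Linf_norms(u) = [5.32, 4.01, 4.59]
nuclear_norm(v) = 10.88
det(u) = 30.57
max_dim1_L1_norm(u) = 7.82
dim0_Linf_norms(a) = [6.77, 9.38, 18.13]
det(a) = 1401.17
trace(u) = 7.02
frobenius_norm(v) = 6.37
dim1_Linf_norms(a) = [18.13, 11.92, 15.3]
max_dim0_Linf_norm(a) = 18.13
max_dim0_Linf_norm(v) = 3.8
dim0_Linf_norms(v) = [3.8, 2.74, 3.6]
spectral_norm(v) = 4.44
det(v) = 45.82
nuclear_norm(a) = 46.23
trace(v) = 10.14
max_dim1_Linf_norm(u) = 5.32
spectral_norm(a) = 27.03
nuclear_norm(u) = 12.81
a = u @ v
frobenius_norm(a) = 31.55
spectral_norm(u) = 7.16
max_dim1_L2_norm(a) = 20.32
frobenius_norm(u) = 8.64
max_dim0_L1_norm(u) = 8.96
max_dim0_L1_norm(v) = 5.96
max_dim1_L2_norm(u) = 5.41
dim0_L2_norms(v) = [3.82, 3.16, 4.0]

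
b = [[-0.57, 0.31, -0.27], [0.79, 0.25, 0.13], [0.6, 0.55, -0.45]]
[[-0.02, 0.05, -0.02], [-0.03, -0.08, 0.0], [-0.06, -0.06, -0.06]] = b @ [[-0.01, -0.09, -0.02],[-0.1, -0.02, 0.01],[-0.01, -0.02, 0.13]]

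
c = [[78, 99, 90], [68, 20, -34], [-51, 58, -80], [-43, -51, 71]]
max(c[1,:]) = 68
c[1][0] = 68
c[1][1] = 20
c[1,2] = -34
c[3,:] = [-43, -51, 71]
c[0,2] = 90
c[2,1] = 58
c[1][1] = 20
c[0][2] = 90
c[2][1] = 58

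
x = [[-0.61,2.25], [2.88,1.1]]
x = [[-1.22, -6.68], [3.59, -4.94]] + [[0.61, 8.93], [-0.71, 6.04]]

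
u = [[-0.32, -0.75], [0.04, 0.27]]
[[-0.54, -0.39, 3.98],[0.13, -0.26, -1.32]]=u@[[0.86, 5.31, -1.45], [0.35, -1.75, -4.69]]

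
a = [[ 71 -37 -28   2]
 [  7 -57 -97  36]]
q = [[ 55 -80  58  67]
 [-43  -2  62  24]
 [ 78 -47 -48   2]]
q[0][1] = -80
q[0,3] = 67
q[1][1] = -2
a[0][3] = 2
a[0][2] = -28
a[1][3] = 36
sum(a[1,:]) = -111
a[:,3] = [2, 36]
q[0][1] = -80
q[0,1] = -80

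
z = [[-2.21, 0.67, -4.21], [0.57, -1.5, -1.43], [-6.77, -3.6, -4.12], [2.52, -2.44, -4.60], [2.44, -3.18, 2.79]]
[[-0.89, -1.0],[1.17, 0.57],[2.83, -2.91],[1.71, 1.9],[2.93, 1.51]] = z@[[-0.01, 0.53], [-0.86, -0.12], [0.08, -0.06]]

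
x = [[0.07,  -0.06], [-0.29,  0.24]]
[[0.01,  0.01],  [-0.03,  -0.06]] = x @[[-0.00, 0.19], [-0.12, -0.01]]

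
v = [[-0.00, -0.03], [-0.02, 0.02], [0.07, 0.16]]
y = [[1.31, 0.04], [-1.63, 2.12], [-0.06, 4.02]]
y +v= [[1.31, 0.01], [-1.65, 2.14], [0.01, 4.18]]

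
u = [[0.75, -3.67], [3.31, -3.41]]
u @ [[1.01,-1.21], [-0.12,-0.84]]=[[1.20, 2.18], [3.75, -1.14]]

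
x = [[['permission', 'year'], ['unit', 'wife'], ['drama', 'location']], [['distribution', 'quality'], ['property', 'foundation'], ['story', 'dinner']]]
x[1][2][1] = 'dinner'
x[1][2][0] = 'story'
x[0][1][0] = 'unit'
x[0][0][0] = 'permission'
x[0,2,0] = 'drama'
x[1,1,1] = 'foundation'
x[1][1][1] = 'foundation'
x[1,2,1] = 'dinner'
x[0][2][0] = 'drama'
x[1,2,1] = 'dinner'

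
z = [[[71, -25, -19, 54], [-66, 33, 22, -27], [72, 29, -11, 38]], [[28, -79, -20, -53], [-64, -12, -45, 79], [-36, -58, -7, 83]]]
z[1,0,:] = [28, -79, -20, -53]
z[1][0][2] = -20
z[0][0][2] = -19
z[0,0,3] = 54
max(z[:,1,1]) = 33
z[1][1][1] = -12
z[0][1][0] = -66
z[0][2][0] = 72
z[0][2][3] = 38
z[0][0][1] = -25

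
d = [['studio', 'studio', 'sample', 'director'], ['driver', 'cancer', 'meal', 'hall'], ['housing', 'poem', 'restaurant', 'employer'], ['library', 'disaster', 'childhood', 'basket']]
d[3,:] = ['library', 'disaster', 'childhood', 'basket']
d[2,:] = ['housing', 'poem', 'restaurant', 'employer']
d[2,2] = 'restaurant'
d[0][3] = 'director'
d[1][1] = 'cancer'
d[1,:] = ['driver', 'cancer', 'meal', 'hall']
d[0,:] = ['studio', 'studio', 'sample', 'director']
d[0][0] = 'studio'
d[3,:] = ['library', 'disaster', 'childhood', 'basket']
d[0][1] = 'studio'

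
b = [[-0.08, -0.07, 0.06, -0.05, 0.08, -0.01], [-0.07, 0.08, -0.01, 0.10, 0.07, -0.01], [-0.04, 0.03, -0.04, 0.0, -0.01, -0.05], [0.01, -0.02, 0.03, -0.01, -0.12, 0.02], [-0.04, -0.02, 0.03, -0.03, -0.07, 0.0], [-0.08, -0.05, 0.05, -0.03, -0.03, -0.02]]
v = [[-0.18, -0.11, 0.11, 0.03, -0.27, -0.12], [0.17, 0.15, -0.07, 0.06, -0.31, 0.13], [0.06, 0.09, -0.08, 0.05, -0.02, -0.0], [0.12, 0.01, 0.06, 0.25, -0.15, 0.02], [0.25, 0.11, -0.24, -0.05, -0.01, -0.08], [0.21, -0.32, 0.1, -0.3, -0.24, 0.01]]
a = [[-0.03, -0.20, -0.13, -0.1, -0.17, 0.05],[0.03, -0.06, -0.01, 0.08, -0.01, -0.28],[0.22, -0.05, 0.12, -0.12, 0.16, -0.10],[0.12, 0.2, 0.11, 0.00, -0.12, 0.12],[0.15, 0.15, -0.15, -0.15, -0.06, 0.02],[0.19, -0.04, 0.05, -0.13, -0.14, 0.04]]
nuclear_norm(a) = 1.63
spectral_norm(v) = 0.58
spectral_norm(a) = 0.44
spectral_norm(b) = 0.21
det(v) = -0.00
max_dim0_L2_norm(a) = 0.35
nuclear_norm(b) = 0.59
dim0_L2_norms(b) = [0.14, 0.12, 0.1, 0.12, 0.18, 0.06]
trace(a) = 0.01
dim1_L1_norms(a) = [0.68, 0.47, 0.77, 0.67, 0.68, 0.59]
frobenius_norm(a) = 0.76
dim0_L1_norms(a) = [0.74, 0.7, 0.57, 0.58, 0.66, 0.61]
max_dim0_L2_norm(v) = 0.5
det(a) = 0.00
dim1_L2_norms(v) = [0.38, 0.42, 0.14, 0.32, 0.38, 0.55]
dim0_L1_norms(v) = [0.99, 0.79, 0.66, 0.74, 1.0, 0.36]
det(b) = -0.00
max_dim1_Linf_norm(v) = 0.32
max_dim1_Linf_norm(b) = 0.12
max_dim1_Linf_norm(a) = 0.28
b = a @ v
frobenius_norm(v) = 0.94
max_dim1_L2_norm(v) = 0.55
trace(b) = -0.14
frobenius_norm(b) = 0.31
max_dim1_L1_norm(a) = 0.77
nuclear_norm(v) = 1.95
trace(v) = 0.14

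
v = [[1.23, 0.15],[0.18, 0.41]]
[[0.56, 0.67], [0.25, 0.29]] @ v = [[0.81, 0.36], [0.36, 0.16]]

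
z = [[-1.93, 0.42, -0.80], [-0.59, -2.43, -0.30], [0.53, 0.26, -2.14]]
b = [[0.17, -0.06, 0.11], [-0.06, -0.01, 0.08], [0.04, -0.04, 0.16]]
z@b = [[-0.39, 0.14, -0.31], [0.03, 0.07, -0.31], [-0.01, 0.05, -0.26]]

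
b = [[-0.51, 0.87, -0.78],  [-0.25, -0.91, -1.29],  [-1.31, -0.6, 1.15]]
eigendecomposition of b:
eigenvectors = [[0.39+0.00j, 0.20+0.57j, 0.20-0.57j], [(0.35+0j), -0.73+0.00j, -0.73-0.00j], [-0.85+0.00j, (-0.16+0.28j), (-0.16-0.28j)]]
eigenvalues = [(1.99+0j), (-1.13+0.68j), (-1.13-0.68j)]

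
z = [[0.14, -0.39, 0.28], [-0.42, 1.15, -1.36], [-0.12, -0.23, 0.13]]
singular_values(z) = [1.91, 0.2, 0.11]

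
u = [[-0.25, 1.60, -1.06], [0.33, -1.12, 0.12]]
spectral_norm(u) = 2.21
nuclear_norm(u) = 2.70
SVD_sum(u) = [[-0.33, 1.69, -0.85],[0.19, -0.96, 0.49]] + [[0.08, -0.09, -0.21], [0.14, -0.16, -0.37]]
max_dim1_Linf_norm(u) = 1.6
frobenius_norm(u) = 2.26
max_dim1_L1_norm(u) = 2.91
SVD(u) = [[-0.87, 0.5], [0.5, 0.87]] @ diag([2.210803968063497, 0.48594836638751404]) @ [[0.17, -0.88, 0.44], [0.34, -0.37, -0.87]]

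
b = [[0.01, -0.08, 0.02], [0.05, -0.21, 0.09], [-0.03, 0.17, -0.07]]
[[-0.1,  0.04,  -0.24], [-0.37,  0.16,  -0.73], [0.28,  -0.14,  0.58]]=b@[[-1.46, -1.52, -1.12], [0.52, -0.16, 2.44], [-2.10, 2.3, -1.84]]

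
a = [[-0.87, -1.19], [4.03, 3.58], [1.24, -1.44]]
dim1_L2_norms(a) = [1.47, 5.39, 1.9]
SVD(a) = [[-0.26, 0.15], [0.97, 0.05], [-0.01, 0.99]] @ diag([5.580608877758061, 1.9230976453336748]) @ [[0.74, 0.68], [0.68, -0.74]]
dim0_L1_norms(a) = [6.14, 6.21]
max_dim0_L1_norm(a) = 6.21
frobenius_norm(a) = 5.90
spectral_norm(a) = 5.58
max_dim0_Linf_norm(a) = 4.03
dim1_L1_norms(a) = [2.06, 7.61, 2.68]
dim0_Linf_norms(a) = [4.03, 3.58]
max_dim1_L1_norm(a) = 7.61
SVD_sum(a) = [[-1.06, -0.98],[3.96, 3.65],[-0.05, -0.04]] + [[0.19, -0.21], [0.07, -0.07], [1.29, -1.4]]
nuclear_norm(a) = 7.50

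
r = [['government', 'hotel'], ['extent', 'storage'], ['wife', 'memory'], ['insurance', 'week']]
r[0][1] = 'hotel'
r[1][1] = 'storage'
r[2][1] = 'memory'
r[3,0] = 'insurance'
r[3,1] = 'week'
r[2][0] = 'wife'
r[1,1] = 'storage'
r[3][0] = 'insurance'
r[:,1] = ['hotel', 'storage', 'memory', 'week']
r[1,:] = ['extent', 'storage']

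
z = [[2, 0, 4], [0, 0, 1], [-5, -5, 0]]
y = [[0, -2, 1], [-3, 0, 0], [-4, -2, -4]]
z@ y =[[-16, -12, -14], [-4, -2, -4], [15, 10, -5]]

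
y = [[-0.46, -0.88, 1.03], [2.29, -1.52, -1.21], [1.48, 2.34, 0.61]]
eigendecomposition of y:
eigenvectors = [[0.48+0.00j, (0.07-0.41j), 0.07+0.41j], [0.01+0.00j, -0.71+0.00j, -0.71-0.00j], [0.88+0.00j, (0.2+0.53j), 0.20-0.53j]]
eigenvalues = [(1.43+0j), (-1.4+2.2j), (-1.4-2.2j)]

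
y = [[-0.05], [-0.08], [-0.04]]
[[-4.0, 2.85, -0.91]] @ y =[[0.01]]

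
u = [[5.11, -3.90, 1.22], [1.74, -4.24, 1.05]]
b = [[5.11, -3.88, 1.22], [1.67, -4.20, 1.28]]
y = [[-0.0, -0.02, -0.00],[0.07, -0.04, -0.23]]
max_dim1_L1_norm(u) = 10.23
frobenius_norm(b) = 8.05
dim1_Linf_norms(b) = [5.11, 4.2]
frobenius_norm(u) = 8.06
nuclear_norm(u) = 9.77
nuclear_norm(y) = 0.26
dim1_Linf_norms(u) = [5.11, 4.24]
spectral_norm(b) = 7.79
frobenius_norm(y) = 0.24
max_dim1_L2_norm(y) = 0.24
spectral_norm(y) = 0.24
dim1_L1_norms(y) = [0.02, 0.34]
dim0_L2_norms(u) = [5.4, 5.76, 1.61]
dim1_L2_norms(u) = [6.54, 4.7]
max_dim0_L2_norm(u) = 5.76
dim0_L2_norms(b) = [5.38, 5.72, 1.77]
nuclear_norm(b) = 9.80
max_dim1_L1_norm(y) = 0.34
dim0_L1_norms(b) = [6.78, 8.08, 2.5]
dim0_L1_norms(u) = [6.85, 8.14, 2.27]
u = y + b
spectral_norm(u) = 7.82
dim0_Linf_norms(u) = [5.11, 4.24, 1.22]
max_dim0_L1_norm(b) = 8.08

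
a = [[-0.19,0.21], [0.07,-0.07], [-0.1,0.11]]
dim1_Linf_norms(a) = [0.21, 0.07, 0.11]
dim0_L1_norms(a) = [0.36, 0.39]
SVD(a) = [[-0.85,-0.29],[0.30,-0.95],[-0.44,-0.08]] @ diag([0.3347806013050726, 0.0046849749000437224]) @ [[0.67, -0.74], [-0.74, -0.67]]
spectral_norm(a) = 0.33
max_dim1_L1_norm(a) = 0.4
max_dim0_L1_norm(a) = 0.39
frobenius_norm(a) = 0.33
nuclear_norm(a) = 0.34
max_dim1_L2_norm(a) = 0.28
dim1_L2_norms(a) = [0.28, 0.1, 0.15]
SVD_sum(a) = [[-0.19,0.21],[0.07,-0.07],[-0.1,0.11]] + [[0.0, 0.0], [0.0, 0.00], [0.0, 0.00]]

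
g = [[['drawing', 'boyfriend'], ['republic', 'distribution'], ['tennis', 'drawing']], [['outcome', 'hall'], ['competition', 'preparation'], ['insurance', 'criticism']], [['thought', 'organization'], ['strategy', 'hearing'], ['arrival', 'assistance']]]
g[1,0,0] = 'outcome'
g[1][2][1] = 'criticism'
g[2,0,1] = 'organization'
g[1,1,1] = 'preparation'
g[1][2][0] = 'insurance'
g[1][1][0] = 'competition'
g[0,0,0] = 'drawing'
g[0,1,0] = 'republic'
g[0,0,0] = 'drawing'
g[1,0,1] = 'hall'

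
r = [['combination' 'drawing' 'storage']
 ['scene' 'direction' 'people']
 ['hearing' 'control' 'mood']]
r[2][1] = 'control'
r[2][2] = 'mood'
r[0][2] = 'storage'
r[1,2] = 'people'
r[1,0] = 'scene'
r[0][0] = 'combination'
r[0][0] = 'combination'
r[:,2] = ['storage', 'people', 'mood']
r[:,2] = ['storage', 'people', 'mood']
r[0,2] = 'storage'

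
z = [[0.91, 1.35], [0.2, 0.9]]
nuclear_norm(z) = 2.14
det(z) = 0.55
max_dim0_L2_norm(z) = 1.62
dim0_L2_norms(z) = [0.93, 1.62]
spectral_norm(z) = 1.85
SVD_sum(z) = [[0.79, 1.42], [0.43, 0.77]] + [[0.12, -0.07], [-0.23, 0.13]]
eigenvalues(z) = [1.42, 0.39]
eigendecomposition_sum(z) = [[0.72, 1.85], [0.27, 0.71]] + [[0.19, -0.50], [-0.07, 0.19]]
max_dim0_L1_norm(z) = 2.25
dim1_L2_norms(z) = [1.63, 0.92]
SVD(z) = [[-0.88, -0.48],[-0.48, 0.88]] @ diag([1.8472334575809506, 0.2972011998520991]) @ [[-0.48, -0.87], [-0.87, 0.48]]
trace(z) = 1.81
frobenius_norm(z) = 1.87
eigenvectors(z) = [[0.93, -0.93], [0.36, 0.36]]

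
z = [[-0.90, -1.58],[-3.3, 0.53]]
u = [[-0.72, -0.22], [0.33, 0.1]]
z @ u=[[0.13, 0.04], [2.55, 0.78]]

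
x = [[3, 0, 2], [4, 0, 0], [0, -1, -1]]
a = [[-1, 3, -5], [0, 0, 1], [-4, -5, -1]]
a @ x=[[9, 5, 3], [0, -1, -1], [-32, 1, -7]]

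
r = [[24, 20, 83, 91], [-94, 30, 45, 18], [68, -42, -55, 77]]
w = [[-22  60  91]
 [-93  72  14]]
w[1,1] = 72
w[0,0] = -22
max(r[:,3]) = 91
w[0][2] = 91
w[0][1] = 60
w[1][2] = 14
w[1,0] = -93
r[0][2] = 83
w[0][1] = 60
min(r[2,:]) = -55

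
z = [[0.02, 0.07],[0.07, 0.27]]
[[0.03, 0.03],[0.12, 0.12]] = z@[[0.64, 0.27], [0.27, 0.36]]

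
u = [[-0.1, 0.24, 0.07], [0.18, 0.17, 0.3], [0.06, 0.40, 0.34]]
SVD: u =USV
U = [[0.3,-0.73,-0.61], [0.53,0.66,-0.53], [0.79,-0.16,0.59]]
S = [0.67, 0.24, 0.0]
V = [[0.17, 0.72, 0.67], [0.76, -0.53, 0.38], [0.63, 0.45, -0.63]]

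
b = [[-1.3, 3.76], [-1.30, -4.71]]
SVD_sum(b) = [[0.14,3.71],  [-0.18,-4.75]] + [[-1.44, 0.05], [-1.12, 0.04]]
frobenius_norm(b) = 6.30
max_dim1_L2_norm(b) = 4.89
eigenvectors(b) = [[0.86+0.00j, (0.86-0j)], [(-0.39+0.32j), -0.39-0.32j]]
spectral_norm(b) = 6.03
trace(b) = -6.01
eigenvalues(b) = [(-3+1.41j), (-3-1.41j)]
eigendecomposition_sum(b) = [[-0.65+2.52j, 1.88+4.01j], [(-0.65-1.39j), -2.35-1.12j]] + [[(-0.65-2.52j), (1.88-4.01j)], [-0.65+1.39j, -2.35+1.12j]]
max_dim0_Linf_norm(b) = 4.71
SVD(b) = [[-0.61, 0.79],[0.79, 0.61]] @ diag([6.030583374957844, 1.8258598406455115]) @ [[-0.04, -1.0], [-1.0, 0.04]]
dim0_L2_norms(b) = [1.84, 6.03]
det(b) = 11.01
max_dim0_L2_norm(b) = 6.03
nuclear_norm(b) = 7.86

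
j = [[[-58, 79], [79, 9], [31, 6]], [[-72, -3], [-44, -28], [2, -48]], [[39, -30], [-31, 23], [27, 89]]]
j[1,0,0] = -72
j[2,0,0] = 39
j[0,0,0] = -58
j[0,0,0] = -58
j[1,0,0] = -72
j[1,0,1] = -3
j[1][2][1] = -48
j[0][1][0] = 79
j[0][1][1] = 9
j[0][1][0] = 79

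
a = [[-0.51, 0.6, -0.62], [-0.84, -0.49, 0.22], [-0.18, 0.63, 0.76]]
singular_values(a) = [1.01, 1.0, 0.99]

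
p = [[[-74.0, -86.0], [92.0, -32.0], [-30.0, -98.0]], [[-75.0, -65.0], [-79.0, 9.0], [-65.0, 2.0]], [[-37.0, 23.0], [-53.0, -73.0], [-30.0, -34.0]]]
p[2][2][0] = -30.0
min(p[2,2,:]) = -34.0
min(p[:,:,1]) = -98.0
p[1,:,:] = [[-75.0, -65.0], [-79.0, 9.0], [-65.0, 2.0]]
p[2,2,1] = -34.0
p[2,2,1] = -34.0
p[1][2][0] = -65.0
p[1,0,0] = -75.0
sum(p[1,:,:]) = -273.0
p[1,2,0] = -65.0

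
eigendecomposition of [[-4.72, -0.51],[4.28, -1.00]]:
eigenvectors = [[-0.57, 0.17], [0.82, -0.99]]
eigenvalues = [-3.99, -1.73]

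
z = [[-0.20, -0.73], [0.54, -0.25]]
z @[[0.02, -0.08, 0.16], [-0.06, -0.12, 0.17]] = [[0.04,  0.1,  -0.16], [0.03,  -0.01,  0.04]]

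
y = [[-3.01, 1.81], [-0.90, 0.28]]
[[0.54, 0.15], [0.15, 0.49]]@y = [[-1.76, 1.02], [-0.89, 0.41]]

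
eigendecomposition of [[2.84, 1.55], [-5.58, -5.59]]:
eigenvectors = [[0.79, -0.21], [-0.61, 0.98]]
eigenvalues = [1.64, -4.39]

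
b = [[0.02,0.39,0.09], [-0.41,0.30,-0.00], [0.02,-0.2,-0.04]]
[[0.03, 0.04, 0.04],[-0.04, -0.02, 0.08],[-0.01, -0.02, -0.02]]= b@[[0.19, 0.11, -0.21],[0.11, 0.09, -0.02],[-0.21, -0.02, 0.58]]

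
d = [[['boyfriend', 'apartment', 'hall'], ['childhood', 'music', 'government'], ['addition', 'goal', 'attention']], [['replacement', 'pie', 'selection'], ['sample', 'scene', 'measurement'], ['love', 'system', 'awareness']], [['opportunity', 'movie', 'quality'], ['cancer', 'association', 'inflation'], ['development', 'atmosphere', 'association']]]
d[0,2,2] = 'attention'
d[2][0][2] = 'quality'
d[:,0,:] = [['boyfriend', 'apartment', 'hall'], ['replacement', 'pie', 'selection'], ['opportunity', 'movie', 'quality']]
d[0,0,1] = 'apartment'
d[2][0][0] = 'opportunity'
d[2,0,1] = 'movie'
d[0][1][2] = 'government'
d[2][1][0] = 'cancer'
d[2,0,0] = 'opportunity'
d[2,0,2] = 'quality'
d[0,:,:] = [['boyfriend', 'apartment', 'hall'], ['childhood', 'music', 'government'], ['addition', 'goal', 'attention']]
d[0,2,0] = 'addition'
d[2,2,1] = 'atmosphere'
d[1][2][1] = 'system'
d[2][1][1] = 'association'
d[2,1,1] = 'association'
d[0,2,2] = 'attention'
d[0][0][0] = 'boyfriend'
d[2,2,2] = 'association'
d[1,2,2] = 'awareness'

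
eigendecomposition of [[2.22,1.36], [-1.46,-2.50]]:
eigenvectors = [[0.95, -0.30], [-0.32, 0.95]]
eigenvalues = [1.75, -2.03]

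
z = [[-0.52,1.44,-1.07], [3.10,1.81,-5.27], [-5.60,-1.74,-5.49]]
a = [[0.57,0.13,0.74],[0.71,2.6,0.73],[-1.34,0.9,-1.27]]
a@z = [[-4.04, -0.23, -5.36], [3.6, 4.46, -18.47], [10.60, 1.91, 3.66]]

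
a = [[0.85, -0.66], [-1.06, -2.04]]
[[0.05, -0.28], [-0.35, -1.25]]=a@[[0.14,0.10], [0.10,0.56]]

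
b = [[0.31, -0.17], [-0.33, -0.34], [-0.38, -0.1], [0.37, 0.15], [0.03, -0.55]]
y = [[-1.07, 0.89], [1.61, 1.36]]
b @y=[[-0.61,0.04], [-0.19,-0.76], [0.25,-0.47], [-0.15,0.53], [-0.92,-0.72]]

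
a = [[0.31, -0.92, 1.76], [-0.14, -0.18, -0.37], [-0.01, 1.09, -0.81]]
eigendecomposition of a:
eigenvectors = [[-0.94+0.00j, 0.89+0.00j, 0.89-0.00j], [0.19+0.00j, -0.18-0.03j, -0.18+0.03j], [(0.27+0j), -0.42+0.05j, -0.42-0.05j]]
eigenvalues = [(-0+0j), (-0.34+0.12j), (-0.34-0.12j)]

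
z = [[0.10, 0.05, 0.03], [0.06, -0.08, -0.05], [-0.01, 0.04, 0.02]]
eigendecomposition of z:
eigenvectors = [[-0.96,-0.19,0.02], [-0.29,0.89,-0.55], [-0.02,-0.42,0.83]]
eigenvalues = [0.12, -0.07, -0.01]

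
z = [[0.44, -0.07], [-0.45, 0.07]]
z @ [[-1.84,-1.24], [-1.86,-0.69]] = [[-0.68, -0.5], [0.7, 0.51]]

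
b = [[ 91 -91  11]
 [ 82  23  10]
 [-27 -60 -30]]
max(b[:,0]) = 91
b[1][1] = 23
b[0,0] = 91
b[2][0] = -27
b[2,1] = -60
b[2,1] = -60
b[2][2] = -30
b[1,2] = 10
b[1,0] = 82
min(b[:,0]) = -27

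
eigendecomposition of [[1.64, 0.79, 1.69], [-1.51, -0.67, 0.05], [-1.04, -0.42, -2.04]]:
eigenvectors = [[-0.45-0.26j,(-0.45+0.26j),(-0.25+0j)],[(0.85+0j),0.85-0.00j,-0.63+0.00j],[0.07+0.11j,(0.07-0.11j),0.73+0.00j]]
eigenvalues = [(0.13+0.46j), (0.13-0.46j), (-1.32+0j)]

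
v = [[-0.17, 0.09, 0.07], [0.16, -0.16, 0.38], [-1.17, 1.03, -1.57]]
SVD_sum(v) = [[-0.04, 0.04, -0.06], [0.23, -0.2, 0.31], [-1.16, 1.02, -1.58]] + [[-0.12, 0.06, 0.13], [-0.07, 0.03, 0.07], [-0.01, 0.0, 0.01]] + [[-0.0, -0.0, -0.00], [0.00, 0.01, 0.0], [0.0, 0.0, 0.0]]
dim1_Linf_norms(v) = [0.17, 0.38, 1.57]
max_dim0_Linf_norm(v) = 1.57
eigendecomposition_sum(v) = [[0.04, -0.03, 0.05], [0.29, -0.25, 0.36], [-1.25, 1.07, -1.56]] + [[-0.20, 0.11, 0.02], [-0.12, 0.06, 0.01], [0.08, -0.04, -0.01]] + [[-0.01, 0.01, 0.00],[-0.01, 0.02, 0.01],[-0.00, 0.01, 0.00]]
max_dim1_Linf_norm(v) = 1.57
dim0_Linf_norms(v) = [1.17, 1.03, 1.57]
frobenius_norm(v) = 2.27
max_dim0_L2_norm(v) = 1.62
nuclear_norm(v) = 2.48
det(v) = 0.00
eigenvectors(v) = [[0.03, 0.82, 0.48], [0.23, 0.48, 0.85], [-0.97, -0.33, 0.2]]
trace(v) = -1.90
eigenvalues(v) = [-1.77, -0.15, 0.02]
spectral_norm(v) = 2.26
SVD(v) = [[-0.04, -0.87, -0.49], [0.19, -0.49, 0.85], [-0.98, -0.06, 0.18]] @ diag([2.2551005867673926, 0.2159206387051178, 0.009981049170079236]) @ [[0.53,  -0.46,  0.71], [0.66,  -0.30,  -0.68], [0.53,  0.83,  0.15]]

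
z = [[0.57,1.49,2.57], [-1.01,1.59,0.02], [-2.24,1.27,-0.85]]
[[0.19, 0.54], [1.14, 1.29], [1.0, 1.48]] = z @ [[0.23, -0.24], [0.87, 0.66], [-0.48, -0.12]]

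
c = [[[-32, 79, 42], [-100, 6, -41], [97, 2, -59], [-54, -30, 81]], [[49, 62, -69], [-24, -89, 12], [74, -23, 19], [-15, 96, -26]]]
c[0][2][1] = 2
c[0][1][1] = 6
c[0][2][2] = -59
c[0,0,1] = 79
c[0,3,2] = 81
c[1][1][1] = -89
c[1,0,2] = -69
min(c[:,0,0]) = -32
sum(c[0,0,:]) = 89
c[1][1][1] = -89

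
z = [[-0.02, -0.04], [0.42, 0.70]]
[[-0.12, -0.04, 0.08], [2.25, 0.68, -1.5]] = z@[[2.93, 0.89, -1.95], [1.46, 0.44, -0.97]]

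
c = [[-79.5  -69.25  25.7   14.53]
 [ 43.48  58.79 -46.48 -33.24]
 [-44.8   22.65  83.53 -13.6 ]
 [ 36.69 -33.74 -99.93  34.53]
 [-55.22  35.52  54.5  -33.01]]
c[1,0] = 43.48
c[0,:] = [-79.5, -69.25, 25.7, 14.53]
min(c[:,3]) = -33.24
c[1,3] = -33.24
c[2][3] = -13.6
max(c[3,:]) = 36.69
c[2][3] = -13.6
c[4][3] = -33.01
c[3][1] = -33.74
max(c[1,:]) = 58.79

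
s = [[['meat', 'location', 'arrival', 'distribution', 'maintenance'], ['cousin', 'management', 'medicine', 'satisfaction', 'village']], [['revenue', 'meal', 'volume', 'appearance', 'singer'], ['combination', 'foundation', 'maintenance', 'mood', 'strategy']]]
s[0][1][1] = 'management'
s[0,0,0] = 'meat'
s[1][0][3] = 'appearance'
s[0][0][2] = 'arrival'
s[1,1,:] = ['combination', 'foundation', 'maintenance', 'mood', 'strategy']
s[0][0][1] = 'location'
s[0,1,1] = 'management'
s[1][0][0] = 'revenue'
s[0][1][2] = 'medicine'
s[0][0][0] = 'meat'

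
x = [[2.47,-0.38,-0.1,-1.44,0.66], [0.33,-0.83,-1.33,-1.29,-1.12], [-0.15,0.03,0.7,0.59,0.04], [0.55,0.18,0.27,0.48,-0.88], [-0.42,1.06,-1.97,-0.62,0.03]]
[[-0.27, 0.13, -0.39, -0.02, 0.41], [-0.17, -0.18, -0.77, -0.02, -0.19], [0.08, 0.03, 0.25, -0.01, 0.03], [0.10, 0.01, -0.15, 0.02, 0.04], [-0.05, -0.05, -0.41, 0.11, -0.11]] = x@[[-0.04, 0.06, -0.15, 0.03, 0.14], [0.09, 0.06, 0.06, 0.01, 0.11], [0.06, 0.04, 0.25, -0.08, 0.10], [0.06, 0.02, 0.08, 0.08, -0.05], [-0.07, 0.06, 0.21, 0.02, 0.07]]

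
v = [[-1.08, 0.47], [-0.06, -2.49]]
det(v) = 2.72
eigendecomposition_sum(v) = [[-1.12, -0.38], [0.05, 0.02]] + [[0.04, 0.85], [-0.11, -2.51]]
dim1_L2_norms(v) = [1.18, 2.49]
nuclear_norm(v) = 3.61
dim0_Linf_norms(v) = [1.08, 2.49]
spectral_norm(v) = 2.54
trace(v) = -3.57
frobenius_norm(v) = 2.76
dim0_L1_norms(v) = [1.14, 2.96]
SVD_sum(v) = [[-0.04, 0.54], [0.17, -2.47]] + [[-1.04,  -0.07], [-0.23,  -0.02]]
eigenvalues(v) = [-1.1, -2.47]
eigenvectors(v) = [[1.00, -0.32], [-0.04, 0.95]]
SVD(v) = [[-0.21, 0.98], [0.98, 0.21]] @ diag([2.5387639043355903, 1.0703634140060614]) @ [[0.07, -1.00], [-1.0, -0.07]]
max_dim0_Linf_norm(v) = 2.49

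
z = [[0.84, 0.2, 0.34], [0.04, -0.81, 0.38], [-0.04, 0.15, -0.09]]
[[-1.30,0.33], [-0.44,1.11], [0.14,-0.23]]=z @ [[-1.44, 0.5], [0.28, -1.15], [-0.42, 0.41]]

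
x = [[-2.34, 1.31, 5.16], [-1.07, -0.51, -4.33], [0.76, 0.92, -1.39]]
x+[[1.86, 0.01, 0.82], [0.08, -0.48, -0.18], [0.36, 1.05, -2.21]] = [[-0.48, 1.32, 5.98], [-0.99, -0.99, -4.51], [1.12, 1.97, -3.6]]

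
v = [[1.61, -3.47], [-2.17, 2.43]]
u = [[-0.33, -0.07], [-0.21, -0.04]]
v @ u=[[0.20, 0.03],[0.21, 0.05]]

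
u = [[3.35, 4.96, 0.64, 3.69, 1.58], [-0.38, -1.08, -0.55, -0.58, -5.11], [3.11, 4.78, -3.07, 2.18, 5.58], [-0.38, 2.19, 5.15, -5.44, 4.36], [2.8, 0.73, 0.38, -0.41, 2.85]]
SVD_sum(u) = [[2.22, 3.33, -0.03, 0.9, 4.12], [-1.71, -2.56, 0.02, -0.7, -3.17], [3.14, 4.72, -0.04, 1.28, 5.83], [1.27, 1.91, -0.01, 0.52, 2.36], [1.31, 1.97, -0.02, 0.54, 2.44]] + [[0.56, 0.18, -1.61, 1.95, -0.89], [0.29, 0.09, -0.83, 1.0, -0.45], [0.51, 0.16, -1.46, 1.78, -0.81], [-1.69, -0.53, 4.83, -5.85, 2.65], [-0.17, -0.05, 0.48, -0.58, 0.26]] + [[0.74, 1.62, 2.02, 0.49, -1.81],[0.40, 0.88, 1.09, 0.26, -0.97],[-0.35, -0.78, -0.97, -0.23, 0.87],[0.22, 0.48, 0.59, 0.14, -0.53],[-0.09, -0.20, -0.25, -0.06, 0.22]] + [[-0.27, 0.07, 0.06, 0.14, 0.06], [0.96, -0.26, -0.20, -0.51, -0.2], [0.1, -0.03, -0.02, -0.05, -0.02], [-0.04, 0.01, 0.01, 0.02, 0.01], [1.5, -0.41, -0.31, -0.79, -0.31]] + [[0.1,-0.25,0.2,0.2,0.10], [-0.32,0.78,-0.63,-0.64,-0.32], [-0.3,0.71,-0.58,-0.59,-0.29], [-0.13,0.32,-0.26,-0.27,-0.13], [0.24,-0.58,0.48,0.48,0.24]]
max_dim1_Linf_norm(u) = 5.58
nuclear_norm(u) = 29.62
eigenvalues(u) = [(4.19+2.22j), (4.19-2.22j), (-7.33+0j), (-2.22+2.76j), (-2.22-2.76j)]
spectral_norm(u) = 12.02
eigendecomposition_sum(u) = [[1.98-0.37j, 2.07-1.34j, 0.44-0.21j, 0.63-0.32j, (0.77+1.47j)], [-0.69+2.05j, (0.17+2.64j), -0.03+0.52j, -0.03+0.75j, (-1.78-0.05j)], [1.36-0.72j, 1.21-1.44j, 0.27-0.25j, (0.39-0.37j), 0.89+0.90j], [(0.85-0.83j), (0.58-1.33j), 0.15-0.25j, (0.2-0.36j), 0.86+0.47j], [1.22-1.61j, (0.62-2.39j), (0.18-0.45j), (0.25-0.66j), 1.56+0.57j]] + [[1.98+0.37j, 2.07+1.34j, 0.44+0.21j, 0.63+0.32j, (0.77-1.47j)], [-0.69-2.05j, (0.17-2.64j), -0.03-0.52j, (-0.03-0.75j), (-1.78+0.05j)], [(1.36+0.72j), (1.21+1.44j), (0.27+0.25j), (0.39+0.37j), 0.89-0.90j], [(0.85+0.83j), 0.58+1.33j, 0.15+0.25j, 0.20+0.36j, 0.86-0.47j], [(1.22+1.61j), 0.62+2.39j, (0.18+0.45j), (0.25+0.66j), 1.56-0.57j]] + [[0.54+0.00j, 0.53+0.00j, (-2.14+0j), 1.71+0.00j, (0.62+0j)], [(-0.2-0j), (-0.2-0j), 0.79-0.00j, -0.63-0.00j, -0.23-0.00j], [(0.8+0j), (0.79+0j), (-3.17+0j), (2.54+0j), 0.92+0.00j], [(-1.34-0j), (-1.33-0j), (5.3-0j), (-4.25-0j), -1.55-0.00j], [-0.22-0.00j, -0.22-0.00j, (0.86-0j), -0.69-0.00j, (-0.25-0j)]] + [[-0.58+0.46j,0.14-0.87j,0.95-0.18j,0.36+0.43j,-0.29-1.35j], [(0.6+0.09j),(-0.61+0.4j),(-0.64-0.48j),(0.06-0.46j),-0.66+0.93j], [-0.21-0.75j,(0.79+0.5j),(-0.22+1j),-0.57+0.17j,1.44+0.28j], [-0.37-1.07j,(1.18+0.65j),(-0.22+1.46j),(-0.8+0.3j),2.09+0.27j], [0.29-0.14j,(-0.15+0.36j),-0.42-0.02j,-0.11-0.22j,-0.01+0.61j]] + [[(-0.58-0.46j), (0.14+0.87j), 0.95+0.18j, 0.36-0.43j, -0.29+1.35j],[0.60-0.09j, -0.61-0.40j, -0.64+0.48j, 0.06+0.46j, (-0.66-0.93j)],[-0.21+0.75j, 0.79-0.50j, (-0.22-1j), -0.57-0.17j, 1.44-0.28j],[-0.37+1.07j, (1.18-0.65j), -0.22-1.46j, -0.80-0.30j, 2.09-0.27j],[0.29+0.14j, (-0.15-0.36j), -0.42+0.02j, (-0.11+0.22j), -0.01-0.61j]]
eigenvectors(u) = [[(0.24+0.43j), (0.24-0.43j), (-0.32+0j), -0.14-0.41j, (-0.14+0.41j)], [(-0.53+0j), (-0.53-0j), (0.12+0j), -0.17+0.32j, (-0.17-0.32j)], [(0.27+0.26j), 0.27-0.26j, (-0.48+0j), 0.46+0.03j, (0.46-0.03j)], [0.26+0.13j, (0.26-0.13j), 0.80+0.00j, 0.66+0.00j, (0.66-0j)], [(0.47+0.16j), 0.47-0.16j, (0.13+0j), 0.02+0.19j, 0.02-0.19j]]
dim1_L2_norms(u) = [7.24, 5.3, 8.82, 8.95, 4.1]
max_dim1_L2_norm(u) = 8.95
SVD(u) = [[-0.48,-0.30,0.79,-0.15,-0.19], [0.37,-0.15,0.42,0.53,0.61], [-0.68,-0.27,-0.38,0.06,0.56], [-0.28,0.90,0.23,-0.02,0.25], [-0.29,0.09,-0.10,0.83,-0.46]] @ diag([12.018180192468236, 9.175897256266751, 4.178007163595463, 2.165530161682354, 2.08261606245353]) @ [[-0.38, -0.57, 0.00, -0.16, -0.71],[-0.21, -0.06, 0.59, -0.71, 0.32],[0.22, 0.50, 0.62, 0.15, -0.55],[0.84, -0.23, -0.17, -0.44, -0.17],[-0.25, 0.61, -0.5, -0.51, -0.25]]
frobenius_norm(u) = 15.97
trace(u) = -3.39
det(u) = -2077.93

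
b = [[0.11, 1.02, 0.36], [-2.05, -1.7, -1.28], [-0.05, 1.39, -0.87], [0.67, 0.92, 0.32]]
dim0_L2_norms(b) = [2.16, 2.59, 1.62]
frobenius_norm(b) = 3.74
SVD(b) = [[-0.27, -0.23, 0.92], [0.87, -0.31, 0.22], [-0.20, -0.92, -0.31], [-0.35, -0.08, 0.00]] @ diag([3.3318269296054885, 1.6332399359909613, 0.4833804119323581]) @ [[-0.61, -0.71, -0.35], [0.37, -0.65, 0.67], [-0.7, 0.28, 0.66]]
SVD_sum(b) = [[0.56,0.65,0.32],[-1.79,-2.06,-1.01],[0.4,0.46,0.23],[0.72,0.83,0.41]] + [[-0.14, 0.25, -0.25],[-0.19, 0.33, -0.34],[-0.55, 0.97, -1.0],[-0.05, 0.09, -0.09]] + [[-0.31,0.13,0.29], [-0.08,0.03,0.07], [0.1,-0.04,-0.10], [-0.0,0.00,0.0]]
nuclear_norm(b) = 5.45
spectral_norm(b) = 3.33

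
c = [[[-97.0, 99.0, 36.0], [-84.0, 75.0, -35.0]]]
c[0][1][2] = -35.0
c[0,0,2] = 36.0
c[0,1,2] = -35.0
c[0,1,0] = -84.0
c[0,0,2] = 36.0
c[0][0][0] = -97.0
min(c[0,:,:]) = -97.0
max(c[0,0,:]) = 99.0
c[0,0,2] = 36.0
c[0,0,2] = 36.0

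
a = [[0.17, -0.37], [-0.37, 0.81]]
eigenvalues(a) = [0.0, 0.98]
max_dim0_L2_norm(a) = 0.89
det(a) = 0.00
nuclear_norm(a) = 0.98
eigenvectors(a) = [[-0.91, 0.42], [-0.42, -0.91]]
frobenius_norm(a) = 0.98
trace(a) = 0.98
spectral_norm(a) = 0.98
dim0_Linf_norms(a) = [0.37, 0.81]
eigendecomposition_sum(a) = [[0.0, 0.00], [0.0, 0.0]] + [[0.17,-0.37], [-0.37,0.81]]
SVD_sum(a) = [[0.17, -0.37],[-0.37, 0.81]] + [[0.00, 0.0], [0.00, 0.0]]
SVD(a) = [[-0.42, 0.91],  [0.91, 0.42]] @ diag([0.9791829923454006, 0.0008170076545996022]) @ [[-0.42, 0.91], [0.91, 0.42]]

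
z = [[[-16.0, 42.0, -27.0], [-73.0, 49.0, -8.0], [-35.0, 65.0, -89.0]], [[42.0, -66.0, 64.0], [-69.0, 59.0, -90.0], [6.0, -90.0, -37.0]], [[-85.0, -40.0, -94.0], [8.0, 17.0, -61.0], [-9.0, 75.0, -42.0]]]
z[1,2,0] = 6.0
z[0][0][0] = -16.0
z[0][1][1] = 49.0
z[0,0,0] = -16.0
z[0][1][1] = 49.0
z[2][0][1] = -40.0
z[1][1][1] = 59.0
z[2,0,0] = -85.0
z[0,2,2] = -89.0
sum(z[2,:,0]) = -86.0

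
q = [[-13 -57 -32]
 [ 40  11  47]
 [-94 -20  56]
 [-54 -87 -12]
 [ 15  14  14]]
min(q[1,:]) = 11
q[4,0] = 15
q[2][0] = -94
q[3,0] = -54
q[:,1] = [-57, 11, -20, -87, 14]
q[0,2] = -32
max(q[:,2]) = 56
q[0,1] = -57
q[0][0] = -13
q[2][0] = -94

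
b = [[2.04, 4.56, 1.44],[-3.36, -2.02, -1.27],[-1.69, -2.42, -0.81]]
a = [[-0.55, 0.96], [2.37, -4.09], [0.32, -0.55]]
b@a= [[10.15,  -17.48], [-3.35,  5.73], [-5.07,  8.72]]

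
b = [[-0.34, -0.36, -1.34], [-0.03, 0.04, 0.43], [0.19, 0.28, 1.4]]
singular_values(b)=[2.07, 0.18, 0.0]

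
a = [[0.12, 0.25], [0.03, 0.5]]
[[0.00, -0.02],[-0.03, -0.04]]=a@[[0.16, -0.04], [-0.06, -0.07]]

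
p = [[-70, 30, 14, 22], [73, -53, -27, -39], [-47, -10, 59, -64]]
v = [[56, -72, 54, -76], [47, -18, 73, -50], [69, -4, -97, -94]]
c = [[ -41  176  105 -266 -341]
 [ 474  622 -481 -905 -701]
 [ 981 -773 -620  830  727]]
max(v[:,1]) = -4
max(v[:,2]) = 73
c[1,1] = 622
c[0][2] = 105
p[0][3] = 22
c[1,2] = -481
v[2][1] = -4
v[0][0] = 56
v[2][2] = -97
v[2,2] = -97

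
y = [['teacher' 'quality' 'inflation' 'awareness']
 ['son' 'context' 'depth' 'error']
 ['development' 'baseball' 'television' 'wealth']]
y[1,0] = 'son'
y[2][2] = 'television'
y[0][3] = 'awareness'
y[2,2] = 'television'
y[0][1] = 'quality'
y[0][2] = 'inflation'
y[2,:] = ['development', 'baseball', 'television', 'wealth']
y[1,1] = 'context'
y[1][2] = 'depth'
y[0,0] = 'teacher'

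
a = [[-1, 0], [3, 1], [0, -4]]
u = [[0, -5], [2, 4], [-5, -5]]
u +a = [[-1, -5], [5, 5], [-5, -9]]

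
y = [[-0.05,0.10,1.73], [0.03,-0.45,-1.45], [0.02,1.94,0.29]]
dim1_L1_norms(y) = [1.88, 1.93, 2.25]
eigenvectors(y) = [[1.00+0.00j, (0.62+0j), 0.62-0.00j], [(-0.01+0j), (-0.5-0.11j), (-0.5+0.11j)], [0.02+0.00j, (0.01+0.59j), 0.01-0.59j]]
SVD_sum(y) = [[-0.02,0.82,1.26], [0.02,-0.80,-1.22], [-0.02,0.72,1.09]] + [[-0.02, -0.72, 0.47],[0.01, 0.35, -0.23],[0.04, 1.22, -0.80]] + [[-0.0,  0.00,  -0.00], [-0.0,  0.0,  -0.0], [-0.00,  0.00,  -0.00]]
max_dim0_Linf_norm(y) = 1.94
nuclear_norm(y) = 4.22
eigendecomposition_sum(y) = [[(-0.01+0j), (-0.01-0j), -0.00+0.00j], [-0j, 0.00+0.00j, -0j], [-0.00+0.00j, (-0-0j), (-0+0j)]] + [[-0.02-0.01j, 0.06-1.02j, (0.87-0.14j)], [(0.01+0.01j), -0.23+0.82j, -0.73-0.04j], [(0.01-0.02j), (0.97+0.03j), 0.15+0.82j]] + [[(-0.02+0.01j), 0.06+1.02j, 0.87+0.14j],[0.01-0.01j, (-0.23-0.82j), -0.73+0.04j],[0.01+0.02j, 0.97-0.03j, 0.15-0.82j]]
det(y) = -0.02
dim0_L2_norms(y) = [0.06, 1.99, 2.28]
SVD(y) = [[0.61, -0.49, -0.62],[-0.59, 0.24, -0.77],[0.53, 0.84, -0.15]] @ diag([2.468220210863317, 1.7513605945566493, 0.005005848581890182]) @ [[-0.02,0.55,0.84], [0.03,0.84,-0.55], [1.0,-0.01,0.03]]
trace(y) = -0.21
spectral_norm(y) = 2.47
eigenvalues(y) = [(-0.01+0j), (-0.1+1.63j), (-0.1-1.63j)]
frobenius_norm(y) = 3.03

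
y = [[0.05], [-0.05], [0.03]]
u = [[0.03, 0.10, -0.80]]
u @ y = [[-0.03]]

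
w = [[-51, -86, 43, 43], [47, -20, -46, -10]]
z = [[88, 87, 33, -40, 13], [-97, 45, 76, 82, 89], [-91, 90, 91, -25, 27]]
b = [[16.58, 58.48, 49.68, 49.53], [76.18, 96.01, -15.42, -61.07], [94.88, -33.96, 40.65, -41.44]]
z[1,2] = 76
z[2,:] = [-91, 90, 91, -25, 27]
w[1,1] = -20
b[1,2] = -15.42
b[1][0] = 76.18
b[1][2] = -15.42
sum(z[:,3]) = 17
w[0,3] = 43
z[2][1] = 90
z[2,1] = 90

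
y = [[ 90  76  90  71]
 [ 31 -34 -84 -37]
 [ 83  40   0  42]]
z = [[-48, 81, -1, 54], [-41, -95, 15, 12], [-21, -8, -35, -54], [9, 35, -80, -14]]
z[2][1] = -8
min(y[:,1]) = -34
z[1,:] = [-41, -95, 15, 12]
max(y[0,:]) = 90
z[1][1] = -95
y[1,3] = -37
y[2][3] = 42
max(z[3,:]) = 35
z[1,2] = 15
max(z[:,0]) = 9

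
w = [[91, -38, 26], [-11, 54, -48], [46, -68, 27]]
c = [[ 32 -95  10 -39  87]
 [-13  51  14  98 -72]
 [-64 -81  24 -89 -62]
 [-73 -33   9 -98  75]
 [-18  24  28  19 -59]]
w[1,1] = 54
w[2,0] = 46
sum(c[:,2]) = 85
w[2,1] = -68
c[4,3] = 19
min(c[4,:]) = -59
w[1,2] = -48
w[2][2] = 27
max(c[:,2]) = 28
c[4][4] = -59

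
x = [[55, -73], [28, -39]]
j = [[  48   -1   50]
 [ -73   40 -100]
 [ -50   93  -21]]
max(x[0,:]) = 55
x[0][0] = 55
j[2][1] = 93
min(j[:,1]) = -1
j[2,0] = -50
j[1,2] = -100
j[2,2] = -21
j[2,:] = [-50, 93, -21]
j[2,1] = 93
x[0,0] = 55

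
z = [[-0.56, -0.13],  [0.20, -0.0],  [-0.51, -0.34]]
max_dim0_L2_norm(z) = 0.78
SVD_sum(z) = [[-0.52, -0.22], [0.17, 0.07], [-0.55, -0.23]] + [[-0.04, 0.09], [0.03, -0.07], [0.04, -0.11]]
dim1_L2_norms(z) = [0.57, 0.2, 0.61]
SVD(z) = [[-0.67, 0.57], [0.22, -0.46], [-0.71, -0.68]] @ diag([0.8469606581697894, 0.16987537641635228]) @ [[0.92,0.39], [-0.39,0.92]]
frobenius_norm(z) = 0.86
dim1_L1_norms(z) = [0.69, 0.2, 0.85]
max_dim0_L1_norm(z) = 1.27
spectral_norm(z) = 0.85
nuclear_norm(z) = 1.02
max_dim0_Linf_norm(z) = 0.56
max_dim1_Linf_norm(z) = 0.56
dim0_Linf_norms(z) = [0.56, 0.34]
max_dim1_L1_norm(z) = 0.85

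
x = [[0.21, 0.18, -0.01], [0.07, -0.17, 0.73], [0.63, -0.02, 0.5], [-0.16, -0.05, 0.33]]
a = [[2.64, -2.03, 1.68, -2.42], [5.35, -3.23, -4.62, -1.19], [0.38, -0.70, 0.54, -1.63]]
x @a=[[1.51, -1.00, -0.48, -0.71], [-0.45, -0.1, 1.30, -1.16], [1.75, -1.56, 1.42, -2.32], [-0.56, 0.26, 0.14, -0.09]]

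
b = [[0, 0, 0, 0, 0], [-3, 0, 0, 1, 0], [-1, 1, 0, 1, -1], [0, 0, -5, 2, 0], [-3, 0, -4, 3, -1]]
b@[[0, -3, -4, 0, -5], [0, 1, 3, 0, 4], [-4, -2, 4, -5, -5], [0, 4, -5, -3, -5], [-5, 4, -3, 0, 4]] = [[0, 0, 0, 0, 0], [0, 13, 7, -3, 10], [5, 4, 5, -3, 0], [20, 18, -30, 19, 15], [21, 25, -16, 11, 16]]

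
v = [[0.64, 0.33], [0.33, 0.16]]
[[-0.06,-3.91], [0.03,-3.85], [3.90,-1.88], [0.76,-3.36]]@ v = [[-1.33, -0.65], [-1.25, -0.61], [1.88, 0.99], [-0.62, -0.29]]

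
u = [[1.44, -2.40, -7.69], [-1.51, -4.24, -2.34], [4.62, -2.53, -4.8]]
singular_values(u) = [10.89, 4.35, 2.45]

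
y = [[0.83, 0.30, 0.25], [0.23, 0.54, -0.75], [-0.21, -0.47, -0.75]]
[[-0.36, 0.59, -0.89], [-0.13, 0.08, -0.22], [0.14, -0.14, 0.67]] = y @ [[-0.40, 0.73, -0.78], [-0.09, -0.1, -0.54], [-0.02, 0.04, -0.34]]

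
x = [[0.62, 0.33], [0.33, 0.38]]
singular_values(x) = [0.85, 0.15]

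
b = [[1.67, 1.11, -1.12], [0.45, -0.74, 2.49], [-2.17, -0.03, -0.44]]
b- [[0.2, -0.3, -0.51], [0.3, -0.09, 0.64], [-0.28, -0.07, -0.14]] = [[1.47,1.41,-0.61], [0.15,-0.65,1.85], [-1.89,0.04,-0.3]]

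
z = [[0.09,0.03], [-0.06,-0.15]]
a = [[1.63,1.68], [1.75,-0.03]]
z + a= [[1.72, 1.71],[1.69, -0.18]]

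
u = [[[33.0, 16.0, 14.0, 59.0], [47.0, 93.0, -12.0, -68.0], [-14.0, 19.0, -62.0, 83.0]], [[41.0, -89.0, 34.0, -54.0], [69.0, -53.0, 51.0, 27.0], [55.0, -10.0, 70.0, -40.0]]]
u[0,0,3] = 59.0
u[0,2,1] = 19.0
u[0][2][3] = 83.0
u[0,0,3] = 59.0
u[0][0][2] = 14.0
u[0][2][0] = -14.0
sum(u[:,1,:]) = 154.0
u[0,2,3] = 83.0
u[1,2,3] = -40.0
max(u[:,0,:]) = 59.0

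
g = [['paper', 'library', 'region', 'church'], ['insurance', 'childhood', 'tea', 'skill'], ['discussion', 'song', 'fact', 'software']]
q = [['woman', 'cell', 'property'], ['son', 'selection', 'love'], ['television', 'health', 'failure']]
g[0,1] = 'library'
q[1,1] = 'selection'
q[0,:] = ['woman', 'cell', 'property']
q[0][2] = 'property'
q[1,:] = ['son', 'selection', 'love']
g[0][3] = 'church'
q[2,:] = ['television', 'health', 'failure']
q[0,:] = ['woman', 'cell', 'property']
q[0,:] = ['woman', 'cell', 'property']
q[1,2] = 'love'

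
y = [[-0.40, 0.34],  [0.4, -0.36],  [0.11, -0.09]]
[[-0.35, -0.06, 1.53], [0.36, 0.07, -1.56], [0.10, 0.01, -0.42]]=y @ [[0.57,-0.25,-2.69], [-0.37,-0.47,1.34]]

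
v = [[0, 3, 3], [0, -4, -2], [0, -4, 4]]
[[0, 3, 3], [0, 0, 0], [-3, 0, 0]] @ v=[[0, -24, 6], [0, 0, 0], [0, -9, -9]]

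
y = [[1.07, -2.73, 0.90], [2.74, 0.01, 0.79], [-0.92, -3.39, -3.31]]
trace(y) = -2.23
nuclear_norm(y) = 10.19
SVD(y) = [[0.25, -0.74, 0.62], [-0.22, -0.67, -0.71], [0.94, 0.04, -0.33]] @ diag([5.092626965795849, 3.5230604854030663, 1.577147869871585]) @ [[-0.24, -0.76, -0.60], [-0.76, 0.53, -0.38], [-0.61, -0.37, 0.7]]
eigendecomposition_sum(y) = [[0.65+1.36j,(-1.66+0.5j),(0.1+0.36j)],[(1.39-0.18j),-0.04+1.61j,0.34+0.01j],[(-0.93+0.61j),-0.53-1.17j,(-0.25+0.11j)]] + [[(0.65-1.36j),(-1.66-0.5j),0.10-0.36j],  [1.39+0.18j,-0.04-1.61j,(0.34-0.01j)],  [(-0.93-0.61j),(-0.53+1.17j),-0.25-0.11j]] + [[-0.24-0.00j,0.58+0.00j,0.70-0.00j], [-0.03-0.00j,0.09+0.00j,(0.1-0j)], [0.95+0.00j,-2.34-0.00j,(-2.81+0j)]]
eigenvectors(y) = [[-0.64+0.00j, (-0.64-0j), (-0.24+0j)], [-0.19+0.57j, (-0.19-0.57j), -0.04+0.00j], [-0.06-0.47j, -0.06+0.47j, (0.97+0j)]]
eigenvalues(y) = [(0.36+3.07j), (0.36-3.07j), (-2.96+0j)]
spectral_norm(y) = 5.09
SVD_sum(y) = [[-0.3, -0.98, -0.78],  [0.27, 0.86, 0.68],  [-1.13, -3.66, -2.89]] + [[1.97,-1.39,0.98], [1.8,-1.26,0.89], [-0.11,0.07,-0.05]] + [[-0.60, -0.36, 0.69], [0.68, 0.41, -0.78], [0.32, 0.19, -0.37]]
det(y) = -28.30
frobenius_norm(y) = 6.39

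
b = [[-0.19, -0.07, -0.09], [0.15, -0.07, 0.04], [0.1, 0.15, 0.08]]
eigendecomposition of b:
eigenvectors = [[0.35,-0.21,0.16],[0.18,-0.61,-0.83],[-0.92,0.76,0.53]]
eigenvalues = [0.01, -0.07, -0.13]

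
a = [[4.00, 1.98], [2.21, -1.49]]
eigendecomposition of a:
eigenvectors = [[0.94, -0.3], [0.34, 0.95]]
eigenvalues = [4.71, -2.2]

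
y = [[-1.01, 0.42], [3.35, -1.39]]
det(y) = -0.00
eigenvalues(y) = [0.0, -2.4]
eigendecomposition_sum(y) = [[0.00, 0.0],[0.00, 0.0]] + [[-1.01, 0.42],[3.35, -1.39]]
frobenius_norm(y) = 3.79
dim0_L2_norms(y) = [3.5, 1.45]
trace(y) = -2.40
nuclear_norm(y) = 3.79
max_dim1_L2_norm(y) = 3.63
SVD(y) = [[-0.29, 0.96],[0.96, 0.29]] @ diag([3.7882844838217857, 0.000818312355695083]) @ [[0.92, -0.38], [0.38, 0.92]]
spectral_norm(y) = 3.79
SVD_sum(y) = [[-1.01, 0.42], [3.35, -1.39]] + [[0.0, 0.0], [0.0, 0.00]]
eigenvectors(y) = [[0.38, -0.29], [0.92, 0.96]]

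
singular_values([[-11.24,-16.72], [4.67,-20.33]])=[26.61, 11.52]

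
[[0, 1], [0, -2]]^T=[[0, 0], [1, -2]]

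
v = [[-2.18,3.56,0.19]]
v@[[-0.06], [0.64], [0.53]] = [[2.51]]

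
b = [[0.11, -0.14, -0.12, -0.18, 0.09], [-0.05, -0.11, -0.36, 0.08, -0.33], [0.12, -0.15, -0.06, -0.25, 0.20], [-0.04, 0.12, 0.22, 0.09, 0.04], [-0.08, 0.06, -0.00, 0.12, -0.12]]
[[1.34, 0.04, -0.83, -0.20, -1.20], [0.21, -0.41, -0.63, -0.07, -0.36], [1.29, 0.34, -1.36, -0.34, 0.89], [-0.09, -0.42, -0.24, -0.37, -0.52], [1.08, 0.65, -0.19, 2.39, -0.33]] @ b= [[0.15, -0.16, -0.17, -0.19, 0.08], [-0.0, 0.08, 0.14, 0.04, 0.07], [-0.1, -0.00, -0.27, 0.21, -0.39], [0.04, 0.02, 0.09, -0.05, 0.13], [-0.01, 0.07, 0.17, 0.08, -0.02]]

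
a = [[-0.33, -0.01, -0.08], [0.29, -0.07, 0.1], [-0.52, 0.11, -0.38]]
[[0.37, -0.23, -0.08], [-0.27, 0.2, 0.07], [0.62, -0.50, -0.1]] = a@[[-0.94, 0.51, 0.28],[-0.92, 0.37, -0.09],[-0.61, 0.73, -0.14]]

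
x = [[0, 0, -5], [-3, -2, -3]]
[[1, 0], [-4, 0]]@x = [[0, 0, -5], [0, 0, 20]]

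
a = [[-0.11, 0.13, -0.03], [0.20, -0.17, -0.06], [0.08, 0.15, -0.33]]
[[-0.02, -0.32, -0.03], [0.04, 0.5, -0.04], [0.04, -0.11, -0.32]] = a@ [[0.33, 1.31, -1.14], [0.16, -1.38, -1.18], [0.02, 0.02, 0.15]]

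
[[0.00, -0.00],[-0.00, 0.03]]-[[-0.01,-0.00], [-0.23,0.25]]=[[0.01, 0.00], [0.23, -0.22]]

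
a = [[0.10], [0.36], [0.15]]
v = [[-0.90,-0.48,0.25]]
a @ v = [[-0.09,  -0.05,  0.02], [-0.32,  -0.17,  0.09], [-0.14,  -0.07,  0.04]]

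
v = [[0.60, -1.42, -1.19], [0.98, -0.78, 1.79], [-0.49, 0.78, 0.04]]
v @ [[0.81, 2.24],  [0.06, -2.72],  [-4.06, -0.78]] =[[5.23, 6.13], [-6.52, 2.92], [-0.51, -3.25]]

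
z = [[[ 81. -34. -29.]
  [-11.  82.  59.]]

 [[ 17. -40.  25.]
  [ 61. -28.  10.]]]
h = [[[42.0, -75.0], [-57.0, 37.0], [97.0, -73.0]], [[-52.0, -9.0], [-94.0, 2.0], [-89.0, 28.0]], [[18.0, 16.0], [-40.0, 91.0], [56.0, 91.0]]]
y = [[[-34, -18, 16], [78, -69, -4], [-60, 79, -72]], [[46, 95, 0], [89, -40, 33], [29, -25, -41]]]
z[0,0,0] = 81.0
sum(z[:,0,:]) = 20.0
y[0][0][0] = -34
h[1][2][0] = -89.0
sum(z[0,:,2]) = 30.0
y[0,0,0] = -34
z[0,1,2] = 59.0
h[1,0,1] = -9.0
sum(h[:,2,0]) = 64.0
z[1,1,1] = -28.0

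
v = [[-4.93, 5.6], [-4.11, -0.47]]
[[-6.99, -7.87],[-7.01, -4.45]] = v @ [[1.68, 1.13], [0.23, -0.41]]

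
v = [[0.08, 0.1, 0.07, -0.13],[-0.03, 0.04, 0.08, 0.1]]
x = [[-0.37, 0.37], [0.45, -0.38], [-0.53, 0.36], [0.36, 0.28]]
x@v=[[-0.04, -0.02, 0.0, 0.09],[0.05, 0.03, 0.00, -0.10],[-0.05, -0.04, -0.01, 0.1],[0.02, 0.05, 0.05, -0.02]]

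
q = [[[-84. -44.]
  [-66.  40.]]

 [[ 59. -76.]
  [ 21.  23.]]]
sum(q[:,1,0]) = -45.0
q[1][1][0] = 21.0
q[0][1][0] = -66.0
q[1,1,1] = 23.0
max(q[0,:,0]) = -66.0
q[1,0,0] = 59.0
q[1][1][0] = 21.0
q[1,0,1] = -76.0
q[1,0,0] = 59.0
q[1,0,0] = 59.0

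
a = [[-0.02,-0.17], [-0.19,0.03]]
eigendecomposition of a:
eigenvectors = [[-0.74, 0.64], [-0.68, -0.77]]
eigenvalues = [-0.18, 0.19]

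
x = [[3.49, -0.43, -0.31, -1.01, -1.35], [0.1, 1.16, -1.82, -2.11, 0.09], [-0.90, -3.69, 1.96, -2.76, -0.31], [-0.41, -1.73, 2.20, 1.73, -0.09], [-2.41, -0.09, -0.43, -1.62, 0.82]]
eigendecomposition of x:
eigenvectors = [[-0.47+0.00j, (0.07+0j), -0.19-0.00j, (-0.19+0j), (-0.34+0j)],[(-0.56+0j), (-0.61+0j), -0.49+0.00j, (-0.49-0j), (-0.1+0j)],[(0.28+0j), 0.23+0.00j, -0.67+0.00j, (-0.67-0j), (-0.29+0j)],[(0.63+0j), (0.65+0j), 0.34+0.05j, (0.34-0.05j), 0.14+0.00j],[(0.01+0j), -0.38+0.00j, (-0.4-0.01j), -0.40+0.01j, (-0.88+0j)]]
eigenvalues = [(4.55+0j), (4.15+0j), (0.23+0.22j), (0.23-0.22j), (-0+0j)]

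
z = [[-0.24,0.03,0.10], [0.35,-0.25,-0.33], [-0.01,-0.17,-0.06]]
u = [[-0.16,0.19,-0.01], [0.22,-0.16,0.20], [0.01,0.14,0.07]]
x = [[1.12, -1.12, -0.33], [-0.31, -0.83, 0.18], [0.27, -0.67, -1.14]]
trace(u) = -0.25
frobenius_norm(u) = 0.45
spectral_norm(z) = 0.60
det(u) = 0.00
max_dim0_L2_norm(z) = 0.42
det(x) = 1.39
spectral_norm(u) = 0.40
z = u @ x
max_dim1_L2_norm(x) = 1.62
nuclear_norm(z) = 0.82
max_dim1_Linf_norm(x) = 1.14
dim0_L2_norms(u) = [0.27, 0.29, 0.21]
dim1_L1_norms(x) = [2.57, 1.32, 2.08]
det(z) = 0.00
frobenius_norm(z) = 0.63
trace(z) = -0.55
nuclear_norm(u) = 0.64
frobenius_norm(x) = 2.29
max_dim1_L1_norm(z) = 0.93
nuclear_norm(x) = 3.65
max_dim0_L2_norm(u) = 0.29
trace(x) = -0.85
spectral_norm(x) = 1.95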